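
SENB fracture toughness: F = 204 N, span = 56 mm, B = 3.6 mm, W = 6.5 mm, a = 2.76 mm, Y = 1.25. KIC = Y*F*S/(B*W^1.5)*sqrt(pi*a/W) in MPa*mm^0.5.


KIC = 1.25*204*56/(3.6*6.5^1.5)*sqrt(pi*2.76/6.5) = 276.46

276.46


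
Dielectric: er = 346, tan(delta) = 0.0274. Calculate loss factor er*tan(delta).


Loss = 346 * 0.0274 = 9.48

9.48


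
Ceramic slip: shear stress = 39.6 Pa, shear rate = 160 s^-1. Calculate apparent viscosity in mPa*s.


eta = tau/gamma * 1000 = 39.6/160 * 1000 = 247.5 mPa*s

247.5


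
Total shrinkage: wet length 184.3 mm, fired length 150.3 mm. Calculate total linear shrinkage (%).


TS = (184.3 - 150.3) / 184.3 * 100 = 18.45%

18.45


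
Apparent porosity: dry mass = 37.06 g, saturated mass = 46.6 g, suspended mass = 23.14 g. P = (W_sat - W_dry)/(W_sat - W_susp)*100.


P = (46.6 - 37.06) / (46.6 - 23.14) * 100 = 9.54 / 23.46 * 100 = 40.7%

40.7


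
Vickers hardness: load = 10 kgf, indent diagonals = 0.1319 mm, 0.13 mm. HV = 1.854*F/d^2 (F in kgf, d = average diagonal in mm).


d_avg = (0.1319+0.13)/2 = 0.13095 mm
HV = 1.854*10/0.13095^2 = 1081

1081


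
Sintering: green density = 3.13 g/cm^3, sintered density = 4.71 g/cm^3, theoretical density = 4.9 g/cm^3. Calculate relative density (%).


Relative = 4.71 / 4.9 * 100 = 96.1%

96.1


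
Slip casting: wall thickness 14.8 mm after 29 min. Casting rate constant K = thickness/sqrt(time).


K = 14.8 / sqrt(29) = 14.8 / 5.3852 = 2.748 mm/min^0.5

2.748


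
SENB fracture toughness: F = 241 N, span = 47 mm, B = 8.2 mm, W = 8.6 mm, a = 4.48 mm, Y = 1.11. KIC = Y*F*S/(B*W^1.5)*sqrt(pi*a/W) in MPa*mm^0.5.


KIC = 1.11*241*47/(8.2*8.6^1.5)*sqrt(pi*4.48/8.6) = 77.78

77.78


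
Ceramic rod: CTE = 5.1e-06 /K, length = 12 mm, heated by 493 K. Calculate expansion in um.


dL = 5.1e-06 * 12 * 493 * 1000 = 30.172 um

30.172


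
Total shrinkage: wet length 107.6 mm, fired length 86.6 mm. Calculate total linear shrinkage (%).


TS = (107.6 - 86.6) / 107.6 * 100 = 19.52%

19.52


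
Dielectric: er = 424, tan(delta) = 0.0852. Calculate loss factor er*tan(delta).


Loss = 424 * 0.0852 = 36.125

36.125


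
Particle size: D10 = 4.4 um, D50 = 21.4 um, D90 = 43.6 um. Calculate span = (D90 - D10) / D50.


Span = (43.6 - 4.4) / 21.4 = 39.2 / 21.4 = 1.832

1.832


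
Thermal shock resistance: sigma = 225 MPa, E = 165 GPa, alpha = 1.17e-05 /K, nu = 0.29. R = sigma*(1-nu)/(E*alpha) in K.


R = 225*(1-0.29)/(165*1000*1.17e-05) = 83 K

83


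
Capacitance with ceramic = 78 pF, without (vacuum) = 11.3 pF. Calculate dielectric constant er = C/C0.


er = 78 / 11.3 = 6.9

6.9


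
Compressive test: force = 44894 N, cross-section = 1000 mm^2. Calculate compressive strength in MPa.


CS = 44894 / 1000 = 44.9 MPa

44.9


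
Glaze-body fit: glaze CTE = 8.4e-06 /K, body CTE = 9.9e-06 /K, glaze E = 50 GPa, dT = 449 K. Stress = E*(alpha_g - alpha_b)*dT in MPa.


Stress = 50*1000*(8.4e-06 - 9.9e-06)*449 = -33.7 MPa

-33.7


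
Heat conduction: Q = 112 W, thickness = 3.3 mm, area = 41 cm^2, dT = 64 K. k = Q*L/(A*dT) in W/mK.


k = 112*3.3/1000/(41/10000*64) = 1.41 W/mK

1.41


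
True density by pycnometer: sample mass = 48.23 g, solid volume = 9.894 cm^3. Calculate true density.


TD = 48.23 / 9.894 = 4.875 g/cm^3

4.875


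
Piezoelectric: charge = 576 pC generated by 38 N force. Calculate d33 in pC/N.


d33 = 576 / 38 = 15.2 pC/N

15.2


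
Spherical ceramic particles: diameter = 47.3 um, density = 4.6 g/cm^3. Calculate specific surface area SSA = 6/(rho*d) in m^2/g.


SSA = 6 / (4.6 * 47.3) = 0.028 m^2/g

0.028


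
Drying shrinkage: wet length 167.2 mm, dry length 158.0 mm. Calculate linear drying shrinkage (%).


DS = (167.2 - 158.0) / 167.2 * 100 = 5.5%

5.5


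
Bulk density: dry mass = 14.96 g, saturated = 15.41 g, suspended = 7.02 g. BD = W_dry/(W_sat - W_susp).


BD = 14.96 / (15.41 - 7.02) = 14.96 / 8.39 = 1.783 g/cm^3

1.783


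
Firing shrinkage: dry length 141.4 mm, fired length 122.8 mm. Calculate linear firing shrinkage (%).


FS = (141.4 - 122.8) / 141.4 * 100 = 13.15%

13.15


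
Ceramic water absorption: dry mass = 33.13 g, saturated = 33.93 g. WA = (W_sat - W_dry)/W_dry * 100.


WA = (33.93 - 33.13) / 33.13 * 100 = 2.41%

2.41


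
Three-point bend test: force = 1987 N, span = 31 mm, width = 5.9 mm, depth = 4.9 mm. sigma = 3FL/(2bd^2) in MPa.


sigma = 3*1987*31/(2*5.9*4.9^2) = 652.2 MPa

652.2


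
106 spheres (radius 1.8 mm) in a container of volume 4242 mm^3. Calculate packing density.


V_sphere = 4/3*pi*1.8^3 = 24.429 mm^3
Total V = 106*24.429 = 2589.474 mm^3
PD = 2589.474 / 4242 = 0.61

0.61


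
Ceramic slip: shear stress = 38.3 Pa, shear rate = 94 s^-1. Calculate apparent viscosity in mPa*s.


eta = tau/gamma * 1000 = 38.3/94 * 1000 = 407.4 mPa*s

407.4


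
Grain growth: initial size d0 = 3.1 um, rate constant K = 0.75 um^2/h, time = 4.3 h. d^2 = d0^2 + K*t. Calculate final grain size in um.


d^2 = 3.1^2 + 0.75*4.3 = 12.835
d = sqrt(12.835) = 3.58 um

3.58


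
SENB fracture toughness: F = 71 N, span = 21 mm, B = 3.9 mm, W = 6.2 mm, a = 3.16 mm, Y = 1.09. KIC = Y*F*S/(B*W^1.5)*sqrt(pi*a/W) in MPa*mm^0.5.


KIC = 1.09*71*21/(3.9*6.2^1.5)*sqrt(pi*3.16/6.2) = 34.16

34.16


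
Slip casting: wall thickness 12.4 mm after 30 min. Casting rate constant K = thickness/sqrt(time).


K = 12.4 / sqrt(30) = 12.4 / 5.4772 = 2.264 mm/min^0.5

2.264


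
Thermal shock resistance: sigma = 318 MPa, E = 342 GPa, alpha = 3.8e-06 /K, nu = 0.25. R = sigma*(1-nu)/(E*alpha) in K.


R = 318*(1-0.25)/(342*1000*3.8e-06) = 184 K

184


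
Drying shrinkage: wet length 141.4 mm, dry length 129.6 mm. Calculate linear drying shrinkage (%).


DS = (141.4 - 129.6) / 141.4 * 100 = 8.35%

8.35


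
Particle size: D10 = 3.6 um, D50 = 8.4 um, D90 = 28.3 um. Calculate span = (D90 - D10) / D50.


Span = (28.3 - 3.6) / 8.4 = 24.7 / 8.4 = 2.94

2.94


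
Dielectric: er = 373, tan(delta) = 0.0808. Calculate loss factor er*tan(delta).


Loss = 373 * 0.0808 = 30.138

30.138


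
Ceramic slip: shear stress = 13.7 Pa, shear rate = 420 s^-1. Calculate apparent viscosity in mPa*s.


eta = tau/gamma * 1000 = 13.7/420 * 1000 = 32.6 mPa*s

32.6


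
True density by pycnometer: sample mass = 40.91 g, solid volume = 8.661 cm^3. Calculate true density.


TD = 40.91 / 8.661 = 4.723 g/cm^3

4.723


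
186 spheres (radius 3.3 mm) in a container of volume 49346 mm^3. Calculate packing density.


V_sphere = 4/3*pi*3.3^3 = 150.5326 mm^3
Total V = 186*150.5326 = 27999.0636 mm^3
PD = 27999.0636 / 49346 = 0.567

0.567


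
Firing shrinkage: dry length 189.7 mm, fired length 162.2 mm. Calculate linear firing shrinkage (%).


FS = (189.7 - 162.2) / 189.7 * 100 = 14.5%

14.5


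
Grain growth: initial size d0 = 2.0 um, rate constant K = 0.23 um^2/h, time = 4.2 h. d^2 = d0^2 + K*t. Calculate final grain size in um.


d^2 = 2.0^2 + 0.23*4.2 = 4.966
d = sqrt(4.966) = 2.23 um

2.23


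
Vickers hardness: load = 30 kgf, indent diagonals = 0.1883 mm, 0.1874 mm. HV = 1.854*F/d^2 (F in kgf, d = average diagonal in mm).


d_avg = (0.1883+0.1874)/2 = 0.18785 mm
HV = 1.854*30/0.18785^2 = 1576

1576


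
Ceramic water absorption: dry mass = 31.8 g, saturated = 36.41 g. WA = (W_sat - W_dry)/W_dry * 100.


WA = (36.41 - 31.8) / 31.8 * 100 = 14.5%

14.5


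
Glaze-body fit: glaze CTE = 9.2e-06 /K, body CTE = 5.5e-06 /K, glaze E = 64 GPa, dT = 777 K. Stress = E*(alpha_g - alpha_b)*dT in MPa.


Stress = 64*1000*(9.2e-06 - 5.5e-06)*777 = 184.0 MPa

184.0


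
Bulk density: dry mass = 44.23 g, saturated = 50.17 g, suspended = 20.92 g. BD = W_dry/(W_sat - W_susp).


BD = 44.23 / (50.17 - 20.92) = 44.23 / 29.25 = 1.512 g/cm^3

1.512


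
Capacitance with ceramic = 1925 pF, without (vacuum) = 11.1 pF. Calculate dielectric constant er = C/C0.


er = 1925 / 11.1 = 173.42

173.42


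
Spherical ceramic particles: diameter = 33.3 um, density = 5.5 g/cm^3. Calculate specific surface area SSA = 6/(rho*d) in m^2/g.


SSA = 6 / (5.5 * 33.3) = 0.033 m^2/g

0.033


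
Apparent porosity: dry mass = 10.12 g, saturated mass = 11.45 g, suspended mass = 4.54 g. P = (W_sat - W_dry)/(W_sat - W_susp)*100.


P = (11.45 - 10.12) / (11.45 - 4.54) * 100 = 1.33 / 6.91 * 100 = 19.2%

19.2


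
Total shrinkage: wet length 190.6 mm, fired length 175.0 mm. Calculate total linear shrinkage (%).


TS = (190.6 - 175.0) / 190.6 * 100 = 8.18%

8.18


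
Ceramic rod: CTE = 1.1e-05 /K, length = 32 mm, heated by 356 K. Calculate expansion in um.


dL = 1.1e-05 * 32 * 356 * 1000 = 125.312 um

125.312


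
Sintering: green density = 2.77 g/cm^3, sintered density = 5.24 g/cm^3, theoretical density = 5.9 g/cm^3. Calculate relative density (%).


Relative = 5.24 / 5.9 * 100 = 88.8%

88.8


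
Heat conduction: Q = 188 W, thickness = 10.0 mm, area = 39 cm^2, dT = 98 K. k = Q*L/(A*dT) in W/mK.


k = 188*10.0/1000/(39/10000*98) = 4.92 W/mK

4.92


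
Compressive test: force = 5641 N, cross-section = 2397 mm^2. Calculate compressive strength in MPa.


CS = 5641 / 2397 = 2.4 MPa

2.4


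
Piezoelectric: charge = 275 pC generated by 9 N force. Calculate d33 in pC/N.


d33 = 275 / 9 = 30.6 pC/N

30.6


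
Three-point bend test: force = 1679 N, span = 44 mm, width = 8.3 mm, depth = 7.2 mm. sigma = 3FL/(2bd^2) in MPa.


sigma = 3*1679*44/(2*8.3*7.2^2) = 257.5 MPa

257.5


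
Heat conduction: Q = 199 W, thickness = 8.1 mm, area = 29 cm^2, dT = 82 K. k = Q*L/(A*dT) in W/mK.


k = 199*8.1/1000/(29/10000*82) = 6.78 W/mK

6.78


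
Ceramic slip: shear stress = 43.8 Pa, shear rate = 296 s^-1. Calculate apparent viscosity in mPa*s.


eta = tau/gamma * 1000 = 43.8/296 * 1000 = 148.0 mPa*s

148.0


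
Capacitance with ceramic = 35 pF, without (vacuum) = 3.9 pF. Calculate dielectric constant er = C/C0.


er = 35 / 3.9 = 8.97

8.97


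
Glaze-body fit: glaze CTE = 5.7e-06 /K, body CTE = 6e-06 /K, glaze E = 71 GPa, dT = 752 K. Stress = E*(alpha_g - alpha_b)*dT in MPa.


Stress = 71*1000*(5.7e-06 - 6e-06)*752 = -16.0 MPa

-16.0


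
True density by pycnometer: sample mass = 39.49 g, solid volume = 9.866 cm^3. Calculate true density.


TD = 39.49 / 9.866 = 4.003 g/cm^3

4.003


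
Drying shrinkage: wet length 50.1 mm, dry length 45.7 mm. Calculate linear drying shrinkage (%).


DS = (50.1 - 45.7) / 50.1 * 100 = 8.78%

8.78


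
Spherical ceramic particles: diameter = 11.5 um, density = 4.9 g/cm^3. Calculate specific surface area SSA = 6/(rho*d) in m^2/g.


SSA = 6 / (4.9 * 11.5) = 0.106 m^2/g

0.106


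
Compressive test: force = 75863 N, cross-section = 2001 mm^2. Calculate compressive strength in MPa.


CS = 75863 / 2001 = 37.9 MPa

37.9


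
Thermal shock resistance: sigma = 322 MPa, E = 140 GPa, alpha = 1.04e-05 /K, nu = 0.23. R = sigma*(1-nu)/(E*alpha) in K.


R = 322*(1-0.23)/(140*1000*1.04e-05) = 170 K

170


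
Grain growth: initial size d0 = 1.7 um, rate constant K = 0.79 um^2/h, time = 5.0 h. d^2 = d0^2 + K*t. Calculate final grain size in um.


d^2 = 1.7^2 + 0.79*5.0 = 6.84
d = sqrt(6.84) = 2.62 um

2.62


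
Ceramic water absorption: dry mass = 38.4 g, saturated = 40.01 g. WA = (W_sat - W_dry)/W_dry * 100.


WA = (40.01 - 38.4) / 38.4 * 100 = 4.19%

4.19


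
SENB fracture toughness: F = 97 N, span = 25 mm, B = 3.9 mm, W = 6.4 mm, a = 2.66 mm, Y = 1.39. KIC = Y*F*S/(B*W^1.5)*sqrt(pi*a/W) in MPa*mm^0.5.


KIC = 1.39*97*25/(3.9*6.4^1.5)*sqrt(pi*2.66/6.4) = 61.0

61.0


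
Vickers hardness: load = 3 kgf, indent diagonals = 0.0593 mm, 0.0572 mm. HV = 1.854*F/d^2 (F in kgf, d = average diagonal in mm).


d_avg = (0.0593+0.0572)/2 = 0.05825 mm
HV = 1.854*3/0.05825^2 = 1639

1639


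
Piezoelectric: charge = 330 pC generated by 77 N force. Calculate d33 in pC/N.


d33 = 330 / 77 = 4.3 pC/N

4.3


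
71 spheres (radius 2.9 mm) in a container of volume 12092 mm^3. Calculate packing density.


V_sphere = 4/3*pi*2.9^3 = 102.1604 mm^3
Total V = 71*102.1604 = 7253.3884 mm^3
PD = 7253.3884 / 12092 = 0.6

0.6


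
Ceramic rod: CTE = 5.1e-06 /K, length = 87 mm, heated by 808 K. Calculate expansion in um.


dL = 5.1e-06 * 87 * 808 * 1000 = 358.51 um

358.51


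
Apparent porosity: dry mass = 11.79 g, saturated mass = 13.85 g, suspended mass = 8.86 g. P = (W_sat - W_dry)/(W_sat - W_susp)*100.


P = (13.85 - 11.79) / (13.85 - 8.86) * 100 = 2.06 / 4.99 * 100 = 41.3%

41.3


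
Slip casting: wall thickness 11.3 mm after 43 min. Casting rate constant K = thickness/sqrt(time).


K = 11.3 / sqrt(43) = 11.3 / 6.5574 = 1.723 mm/min^0.5

1.723


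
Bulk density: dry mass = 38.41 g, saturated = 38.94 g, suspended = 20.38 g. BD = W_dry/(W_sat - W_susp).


BD = 38.41 / (38.94 - 20.38) = 38.41 / 18.56 = 2.07 g/cm^3

2.07


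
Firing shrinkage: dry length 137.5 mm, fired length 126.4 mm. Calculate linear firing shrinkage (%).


FS = (137.5 - 126.4) / 137.5 * 100 = 8.07%

8.07


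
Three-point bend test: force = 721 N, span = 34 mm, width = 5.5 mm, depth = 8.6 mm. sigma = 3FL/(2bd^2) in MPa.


sigma = 3*721*34/(2*5.5*8.6^2) = 90.4 MPa

90.4


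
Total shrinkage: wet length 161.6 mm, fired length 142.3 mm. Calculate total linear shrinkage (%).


TS = (161.6 - 142.3) / 161.6 * 100 = 11.94%

11.94


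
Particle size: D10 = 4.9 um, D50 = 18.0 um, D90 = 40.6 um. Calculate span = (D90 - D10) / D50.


Span = (40.6 - 4.9) / 18.0 = 35.7 / 18.0 = 1.983

1.983


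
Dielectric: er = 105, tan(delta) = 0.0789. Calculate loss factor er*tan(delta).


Loss = 105 * 0.0789 = 8.285

8.285


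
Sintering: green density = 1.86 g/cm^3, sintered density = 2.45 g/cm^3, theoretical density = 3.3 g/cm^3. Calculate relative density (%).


Relative = 2.45 / 3.3 * 100 = 74.2%

74.2


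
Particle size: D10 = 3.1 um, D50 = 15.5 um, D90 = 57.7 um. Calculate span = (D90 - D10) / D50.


Span = (57.7 - 3.1) / 15.5 = 54.6 / 15.5 = 3.523

3.523


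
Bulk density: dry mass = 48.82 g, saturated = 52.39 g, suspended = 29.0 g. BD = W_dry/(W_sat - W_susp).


BD = 48.82 / (52.39 - 29.0) = 48.82 / 23.39 = 2.087 g/cm^3

2.087


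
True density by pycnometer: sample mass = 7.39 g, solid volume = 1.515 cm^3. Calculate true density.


TD = 7.39 / 1.515 = 4.878 g/cm^3

4.878


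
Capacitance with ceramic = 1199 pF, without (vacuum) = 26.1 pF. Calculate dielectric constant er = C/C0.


er = 1199 / 26.1 = 45.94

45.94


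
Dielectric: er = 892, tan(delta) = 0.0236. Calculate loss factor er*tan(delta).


Loss = 892 * 0.0236 = 21.051

21.051


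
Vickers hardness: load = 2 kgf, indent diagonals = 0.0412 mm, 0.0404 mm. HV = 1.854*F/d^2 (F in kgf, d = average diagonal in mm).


d_avg = (0.0412+0.0404)/2 = 0.0408 mm
HV = 1.854*2/0.0408^2 = 2228

2228


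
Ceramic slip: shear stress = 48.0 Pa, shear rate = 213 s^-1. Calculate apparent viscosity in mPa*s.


eta = tau/gamma * 1000 = 48.0/213 * 1000 = 225.4 mPa*s

225.4


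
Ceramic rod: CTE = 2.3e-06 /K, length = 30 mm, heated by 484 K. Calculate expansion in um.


dL = 2.3e-06 * 30 * 484 * 1000 = 33.396 um

33.396


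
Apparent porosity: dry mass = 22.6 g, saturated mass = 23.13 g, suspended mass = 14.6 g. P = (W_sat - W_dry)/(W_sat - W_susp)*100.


P = (23.13 - 22.6) / (23.13 - 14.6) * 100 = 0.53 / 8.53 * 100 = 6.2%

6.2


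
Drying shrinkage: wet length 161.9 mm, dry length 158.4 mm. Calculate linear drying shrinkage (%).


DS = (161.9 - 158.4) / 161.9 * 100 = 2.16%

2.16


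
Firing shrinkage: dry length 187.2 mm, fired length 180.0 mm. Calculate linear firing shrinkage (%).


FS = (187.2 - 180.0) / 187.2 * 100 = 3.85%

3.85


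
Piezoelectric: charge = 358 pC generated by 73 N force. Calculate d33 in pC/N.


d33 = 358 / 73 = 4.9 pC/N

4.9


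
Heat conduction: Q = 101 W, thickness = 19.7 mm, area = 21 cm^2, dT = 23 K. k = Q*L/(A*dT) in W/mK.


k = 101*19.7/1000/(21/10000*23) = 41.19 W/mK

41.19


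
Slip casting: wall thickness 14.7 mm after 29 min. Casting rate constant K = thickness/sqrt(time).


K = 14.7 / sqrt(29) = 14.7 / 5.3852 = 2.73 mm/min^0.5

2.73


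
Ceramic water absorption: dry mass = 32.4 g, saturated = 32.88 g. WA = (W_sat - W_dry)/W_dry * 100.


WA = (32.88 - 32.4) / 32.4 * 100 = 1.48%

1.48


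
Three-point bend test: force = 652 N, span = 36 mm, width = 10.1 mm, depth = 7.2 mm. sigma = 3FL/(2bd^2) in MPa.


sigma = 3*652*36/(2*10.1*7.2^2) = 67.2 MPa

67.2


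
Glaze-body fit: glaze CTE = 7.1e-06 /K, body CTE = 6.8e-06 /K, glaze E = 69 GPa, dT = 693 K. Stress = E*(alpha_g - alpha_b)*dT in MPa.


Stress = 69*1000*(7.1e-06 - 6.8e-06)*693 = 14.3 MPa

14.3


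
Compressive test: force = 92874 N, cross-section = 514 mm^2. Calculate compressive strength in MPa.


CS = 92874 / 514 = 180.7 MPa

180.7


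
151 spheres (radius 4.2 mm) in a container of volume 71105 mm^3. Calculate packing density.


V_sphere = 4/3*pi*4.2^3 = 310.3391 mm^3
Total V = 151*310.3391 = 46861.2041 mm^3
PD = 46861.2041 / 71105 = 0.659

0.659


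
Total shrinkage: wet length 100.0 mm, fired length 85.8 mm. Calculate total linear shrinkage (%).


TS = (100.0 - 85.8) / 100.0 * 100 = 14.2%

14.2


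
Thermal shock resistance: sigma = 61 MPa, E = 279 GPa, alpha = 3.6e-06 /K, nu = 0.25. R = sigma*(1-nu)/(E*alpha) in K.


R = 61*(1-0.25)/(279*1000*3.6e-06) = 46 K

46


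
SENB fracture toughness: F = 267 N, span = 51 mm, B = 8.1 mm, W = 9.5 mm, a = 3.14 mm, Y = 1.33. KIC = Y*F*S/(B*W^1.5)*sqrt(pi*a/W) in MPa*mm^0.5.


KIC = 1.33*267*51/(8.1*9.5^1.5)*sqrt(pi*3.14/9.5) = 77.81

77.81


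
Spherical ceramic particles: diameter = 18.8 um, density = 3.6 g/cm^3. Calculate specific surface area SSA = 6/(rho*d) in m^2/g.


SSA = 6 / (3.6 * 18.8) = 0.089 m^2/g

0.089


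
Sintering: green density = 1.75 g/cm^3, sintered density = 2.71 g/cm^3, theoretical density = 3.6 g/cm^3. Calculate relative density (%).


Relative = 2.71 / 3.6 * 100 = 75.3%

75.3


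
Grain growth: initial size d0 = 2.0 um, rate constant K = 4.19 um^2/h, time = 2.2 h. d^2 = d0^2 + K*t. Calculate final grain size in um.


d^2 = 2.0^2 + 4.19*2.2 = 13.218
d = sqrt(13.218) = 3.64 um

3.64


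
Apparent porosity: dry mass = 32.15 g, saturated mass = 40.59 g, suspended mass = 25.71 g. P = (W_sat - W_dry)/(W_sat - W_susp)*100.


P = (40.59 - 32.15) / (40.59 - 25.71) * 100 = 8.44 / 14.88 * 100 = 56.7%

56.7


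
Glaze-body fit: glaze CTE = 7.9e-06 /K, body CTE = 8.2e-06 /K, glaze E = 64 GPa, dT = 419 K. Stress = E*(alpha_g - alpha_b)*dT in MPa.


Stress = 64*1000*(7.9e-06 - 8.2e-06)*419 = -8.0 MPa

-8.0


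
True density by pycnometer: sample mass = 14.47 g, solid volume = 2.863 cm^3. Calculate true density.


TD = 14.47 / 2.863 = 5.054 g/cm^3

5.054


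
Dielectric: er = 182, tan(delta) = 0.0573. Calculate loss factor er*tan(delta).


Loss = 182 * 0.0573 = 10.429

10.429


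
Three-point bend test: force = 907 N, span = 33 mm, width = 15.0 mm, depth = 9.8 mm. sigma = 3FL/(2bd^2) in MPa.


sigma = 3*907*33/(2*15.0*9.8^2) = 31.2 MPa

31.2


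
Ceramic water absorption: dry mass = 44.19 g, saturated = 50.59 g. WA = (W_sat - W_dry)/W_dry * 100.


WA = (50.59 - 44.19) / 44.19 * 100 = 14.48%

14.48


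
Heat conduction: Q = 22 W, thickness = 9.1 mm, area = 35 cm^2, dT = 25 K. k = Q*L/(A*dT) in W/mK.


k = 22*9.1/1000/(35/10000*25) = 2.29 W/mK

2.29


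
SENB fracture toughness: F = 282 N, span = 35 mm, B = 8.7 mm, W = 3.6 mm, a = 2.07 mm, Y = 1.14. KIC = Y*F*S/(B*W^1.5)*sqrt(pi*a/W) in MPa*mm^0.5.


KIC = 1.14*282*35/(8.7*3.6^1.5)*sqrt(pi*2.07/3.6) = 254.48

254.48


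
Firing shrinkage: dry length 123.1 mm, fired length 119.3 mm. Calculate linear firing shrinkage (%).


FS = (123.1 - 119.3) / 123.1 * 100 = 3.09%

3.09


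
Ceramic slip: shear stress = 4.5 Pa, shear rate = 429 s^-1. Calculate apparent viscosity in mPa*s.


eta = tau/gamma * 1000 = 4.5/429 * 1000 = 10.5 mPa*s

10.5


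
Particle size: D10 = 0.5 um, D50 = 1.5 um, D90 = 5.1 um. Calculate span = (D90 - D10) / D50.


Span = (5.1 - 0.5) / 1.5 = 4.6 / 1.5 = 3.067

3.067


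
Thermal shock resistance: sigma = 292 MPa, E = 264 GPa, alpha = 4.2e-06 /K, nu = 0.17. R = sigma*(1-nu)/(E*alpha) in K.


R = 292*(1-0.17)/(264*1000*4.2e-06) = 219 K

219


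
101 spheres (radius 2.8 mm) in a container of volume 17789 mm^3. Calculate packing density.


V_sphere = 4/3*pi*2.8^3 = 91.9523 mm^3
Total V = 101*91.9523 = 9287.1823 mm^3
PD = 9287.1823 / 17789 = 0.522

0.522


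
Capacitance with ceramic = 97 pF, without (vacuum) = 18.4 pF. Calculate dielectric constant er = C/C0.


er = 97 / 18.4 = 5.27

5.27


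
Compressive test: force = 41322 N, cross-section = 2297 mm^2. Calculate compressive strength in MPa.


CS = 41322 / 2297 = 18.0 MPa

18.0


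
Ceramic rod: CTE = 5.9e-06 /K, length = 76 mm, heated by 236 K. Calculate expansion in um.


dL = 5.9e-06 * 76 * 236 * 1000 = 105.822 um

105.822


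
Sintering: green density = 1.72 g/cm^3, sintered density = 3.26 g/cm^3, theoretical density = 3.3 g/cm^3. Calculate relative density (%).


Relative = 3.26 / 3.3 * 100 = 98.8%

98.8


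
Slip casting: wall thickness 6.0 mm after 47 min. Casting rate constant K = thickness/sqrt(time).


K = 6.0 / sqrt(47) = 6.0 / 6.8557 = 0.875 mm/min^0.5

0.875


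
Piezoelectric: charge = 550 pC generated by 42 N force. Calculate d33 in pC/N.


d33 = 550 / 42 = 13.1 pC/N

13.1


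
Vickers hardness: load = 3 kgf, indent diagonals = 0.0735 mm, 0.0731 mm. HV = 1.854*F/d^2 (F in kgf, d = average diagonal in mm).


d_avg = (0.0735+0.0731)/2 = 0.0733 mm
HV = 1.854*3/0.0733^2 = 1035

1035


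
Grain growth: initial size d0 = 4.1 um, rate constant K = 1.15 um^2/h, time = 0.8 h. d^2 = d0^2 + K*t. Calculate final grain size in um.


d^2 = 4.1^2 + 1.15*0.8 = 17.73
d = sqrt(17.73) = 4.21 um

4.21


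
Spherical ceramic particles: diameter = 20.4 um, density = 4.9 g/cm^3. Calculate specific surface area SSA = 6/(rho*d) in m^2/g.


SSA = 6 / (4.9 * 20.4) = 0.06 m^2/g

0.06


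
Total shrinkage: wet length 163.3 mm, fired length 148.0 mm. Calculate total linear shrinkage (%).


TS = (163.3 - 148.0) / 163.3 * 100 = 9.37%

9.37


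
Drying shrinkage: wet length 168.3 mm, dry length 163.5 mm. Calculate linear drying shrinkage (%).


DS = (168.3 - 163.5) / 168.3 * 100 = 2.85%

2.85


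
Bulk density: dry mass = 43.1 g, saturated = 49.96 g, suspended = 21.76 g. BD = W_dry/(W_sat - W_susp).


BD = 43.1 / (49.96 - 21.76) = 43.1 / 28.2 = 1.528 g/cm^3

1.528


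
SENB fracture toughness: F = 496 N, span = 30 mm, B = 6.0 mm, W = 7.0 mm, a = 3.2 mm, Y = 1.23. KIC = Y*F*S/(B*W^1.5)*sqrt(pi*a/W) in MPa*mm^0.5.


KIC = 1.23*496*30/(6.0*7.0^1.5)*sqrt(pi*3.2/7.0) = 197.38

197.38


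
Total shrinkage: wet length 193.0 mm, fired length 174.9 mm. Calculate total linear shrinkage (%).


TS = (193.0 - 174.9) / 193.0 * 100 = 9.38%

9.38


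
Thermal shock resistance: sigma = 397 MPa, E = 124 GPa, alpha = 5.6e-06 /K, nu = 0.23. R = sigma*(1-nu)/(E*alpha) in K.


R = 397*(1-0.23)/(124*1000*5.6e-06) = 440 K

440


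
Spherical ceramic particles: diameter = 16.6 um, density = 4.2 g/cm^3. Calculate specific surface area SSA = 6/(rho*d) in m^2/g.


SSA = 6 / (4.2 * 16.6) = 0.086 m^2/g

0.086


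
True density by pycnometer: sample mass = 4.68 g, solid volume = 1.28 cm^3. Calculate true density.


TD = 4.68 / 1.28 = 3.656 g/cm^3

3.656


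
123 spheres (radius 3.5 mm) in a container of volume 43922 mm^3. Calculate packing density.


V_sphere = 4/3*pi*3.5^3 = 179.5944 mm^3
Total V = 123*179.5944 = 22090.1112 mm^3
PD = 22090.1112 / 43922 = 0.503

0.503


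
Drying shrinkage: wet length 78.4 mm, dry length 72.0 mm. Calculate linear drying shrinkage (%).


DS = (78.4 - 72.0) / 78.4 * 100 = 8.16%

8.16


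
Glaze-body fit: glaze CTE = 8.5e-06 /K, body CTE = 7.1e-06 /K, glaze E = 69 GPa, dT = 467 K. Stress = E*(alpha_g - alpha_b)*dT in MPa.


Stress = 69*1000*(8.5e-06 - 7.1e-06)*467 = 45.1 MPa

45.1


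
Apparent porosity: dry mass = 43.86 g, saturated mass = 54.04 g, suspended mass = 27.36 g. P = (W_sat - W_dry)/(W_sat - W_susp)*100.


P = (54.04 - 43.86) / (54.04 - 27.36) * 100 = 10.18 / 26.68 * 100 = 38.2%

38.2


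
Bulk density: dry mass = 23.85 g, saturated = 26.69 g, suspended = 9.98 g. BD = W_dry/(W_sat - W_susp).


BD = 23.85 / (26.69 - 9.98) = 23.85 / 16.71 = 1.427 g/cm^3

1.427


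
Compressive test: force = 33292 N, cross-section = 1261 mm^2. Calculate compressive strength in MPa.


CS = 33292 / 1261 = 26.4 MPa

26.4


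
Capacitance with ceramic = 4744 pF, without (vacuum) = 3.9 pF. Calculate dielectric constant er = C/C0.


er = 4744 / 3.9 = 1216.41

1216.41


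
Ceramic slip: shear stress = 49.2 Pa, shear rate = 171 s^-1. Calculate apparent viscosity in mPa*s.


eta = tau/gamma * 1000 = 49.2/171 * 1000 = 287.7 mPa*s

287.7


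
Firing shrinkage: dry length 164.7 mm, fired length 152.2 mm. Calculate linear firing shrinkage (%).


FS = (164.7 - 152.2) / 164.7 * 100 = 7.59%

7.59


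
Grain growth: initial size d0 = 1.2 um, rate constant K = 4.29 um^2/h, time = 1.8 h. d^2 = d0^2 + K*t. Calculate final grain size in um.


d^2 = 1.2^2 + 4.29*1.8 = 9.162
d = sqrt(9.162) = 3.03 um

3.03


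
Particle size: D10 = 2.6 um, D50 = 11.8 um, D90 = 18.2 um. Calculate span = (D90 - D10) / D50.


Span = (18.2 - 2.6) / 11.8 = 15.6 / 11.8 = 1.322

1.322


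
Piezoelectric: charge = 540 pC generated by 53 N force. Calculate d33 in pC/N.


d33 = 540 / 53 = 10.2 pC/N

10.2


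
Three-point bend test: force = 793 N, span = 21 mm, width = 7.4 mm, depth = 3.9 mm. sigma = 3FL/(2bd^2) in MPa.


sigma = 3*793*21/(2*7.4*3.9^2) = 221.9 MPa

221.9


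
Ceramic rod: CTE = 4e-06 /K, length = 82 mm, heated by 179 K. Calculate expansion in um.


dL = 4e-06 * 82 * 179 * 1000 = 58.712 um

58.712


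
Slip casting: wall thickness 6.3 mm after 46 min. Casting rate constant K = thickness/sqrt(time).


K = 6.3 / sqrt(46) = 6.3 / 6.7823 = 0.929 mm/min^0.5

0.929


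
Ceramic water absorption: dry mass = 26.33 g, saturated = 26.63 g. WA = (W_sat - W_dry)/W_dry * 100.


WA = (26.63 - 26.33) / 26.33 * 100 = 1.14%

1.14


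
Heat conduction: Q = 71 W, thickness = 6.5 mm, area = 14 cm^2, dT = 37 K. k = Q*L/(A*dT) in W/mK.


k = 71*6.5/1000/(14/10000*37) = 8.91 W/mK

8.91


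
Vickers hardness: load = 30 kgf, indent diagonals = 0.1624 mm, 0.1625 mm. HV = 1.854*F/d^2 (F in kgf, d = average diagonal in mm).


d_avg = (0.1624+0.1625)/2 = 0.16245 mm
HV = 1.854*30/0.16245^2 = 2108

2108


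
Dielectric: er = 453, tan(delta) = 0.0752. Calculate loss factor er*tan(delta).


Loss = 453 * 0.0752 = 34.066

34.066


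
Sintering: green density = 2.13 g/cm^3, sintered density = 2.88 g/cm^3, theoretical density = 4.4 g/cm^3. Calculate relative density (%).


Relative = 2.88 / 4.4 * 100 = 65.5%

65.5


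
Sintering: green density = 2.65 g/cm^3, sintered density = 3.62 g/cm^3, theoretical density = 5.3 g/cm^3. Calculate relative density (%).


Relative = 3.62 / 5.3 * 100 = 68.3%

68.3


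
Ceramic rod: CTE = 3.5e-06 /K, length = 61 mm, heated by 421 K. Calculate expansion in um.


dL = 3.5e-06 * 61 * 421 * 1000 = 89.884 um

89.884


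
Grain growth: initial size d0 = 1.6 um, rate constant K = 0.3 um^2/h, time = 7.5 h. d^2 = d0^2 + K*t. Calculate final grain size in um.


d^2 = 1.6^2 + 0.3*7.5 = 4.81
d = sqrt(4.81) = 2.19 um

2.19


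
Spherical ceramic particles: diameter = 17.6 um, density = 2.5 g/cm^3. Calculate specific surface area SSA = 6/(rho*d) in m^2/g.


SSA = 6 / (2.5 * 17.6) = 0.136 m^2/g

0.136


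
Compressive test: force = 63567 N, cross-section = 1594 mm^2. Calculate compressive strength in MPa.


CS = 63567 / 1594 = 39.9 MPa

39.9


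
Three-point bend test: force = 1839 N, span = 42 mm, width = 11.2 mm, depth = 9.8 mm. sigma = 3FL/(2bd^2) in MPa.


sigma = 3*1839*42/(2*11.2*9.8^2) = 107.7 MPa

107.7


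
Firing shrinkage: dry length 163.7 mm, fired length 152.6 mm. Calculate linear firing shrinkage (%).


FS = (163.7 - 152.6) / 163.7 * 100 = 6.78%

6.78


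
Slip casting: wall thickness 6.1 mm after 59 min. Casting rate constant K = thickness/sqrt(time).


K = 6.1 / sqrt(59) = 6.1 / 7.6811 = 0.794 mm/min^0.5

0.794


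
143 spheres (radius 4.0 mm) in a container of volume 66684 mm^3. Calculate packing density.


V_sphere = 4/3*pi*4.0^3 = 268.0826 mm^3
Total V = 143*268.0826 = 38335.8118 mm^3
PD = 38335.8118 / 66684 = 0.575

0.575


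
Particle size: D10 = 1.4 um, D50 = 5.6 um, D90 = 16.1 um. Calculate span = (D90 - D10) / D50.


Span = (16.1 - 1.4) / 5.6 = 14.7 / 5.6 = 2.625

2.625


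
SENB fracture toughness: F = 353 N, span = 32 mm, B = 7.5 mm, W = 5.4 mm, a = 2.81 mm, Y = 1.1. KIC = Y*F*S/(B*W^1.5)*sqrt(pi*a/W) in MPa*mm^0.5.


KIC = 1.1*353*32/(7.5*5.4^1.5)*sqrt(pi*2.81/5.4) = 168.81

168.81


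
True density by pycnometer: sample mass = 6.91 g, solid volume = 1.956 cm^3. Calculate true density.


TD = 6.91 / 1.956 = 3.533 g/cm^3

3.533


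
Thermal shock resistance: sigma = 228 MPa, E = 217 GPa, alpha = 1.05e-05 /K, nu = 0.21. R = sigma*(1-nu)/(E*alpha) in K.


R = 228*(1-0.21)/(217*1000*1.05e-05) = 79 K

79


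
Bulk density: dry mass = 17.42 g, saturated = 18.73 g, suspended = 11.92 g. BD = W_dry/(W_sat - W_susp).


BD = 17.42 / (18.73 - 11.92) = 17.42 / 6.81 = 2.558 g/cm^3

2.558


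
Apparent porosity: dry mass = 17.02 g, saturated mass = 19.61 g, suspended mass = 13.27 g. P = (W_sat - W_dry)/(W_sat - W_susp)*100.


P = (19.61 - 17.02) / (19.61 - 13.27) * 100 = 2.59 / 6.34 * 100 = 40.9%

40.9


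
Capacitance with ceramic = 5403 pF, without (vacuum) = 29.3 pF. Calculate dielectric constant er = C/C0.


er = 5403 / 29.3 = 184.4

184.4


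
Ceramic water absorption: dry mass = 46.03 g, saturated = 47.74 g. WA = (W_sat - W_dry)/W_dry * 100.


WA = (47.74 - 46.03) / 46.03 * 100 = 3.71%

3.71


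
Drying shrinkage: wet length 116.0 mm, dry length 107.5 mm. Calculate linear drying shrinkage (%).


DS = (116.0 - 107.5) / 116.0 * 100 = 7.33%

7.33


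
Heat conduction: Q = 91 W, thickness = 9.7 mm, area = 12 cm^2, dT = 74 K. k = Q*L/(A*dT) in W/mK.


k = 91*9.7/1000/(12/10000*74) = 9.94 W/mK

9.94


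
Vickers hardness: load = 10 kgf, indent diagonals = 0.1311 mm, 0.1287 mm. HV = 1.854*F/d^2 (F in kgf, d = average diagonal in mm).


d_avg = (0.1311+0.1287)/2 = 0.1299 mm
HV = 1.854*10/0.1299^2 = 1099

1099


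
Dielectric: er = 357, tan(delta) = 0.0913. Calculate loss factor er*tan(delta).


Loss = 357 * 0.0913 = 32.594

32.594


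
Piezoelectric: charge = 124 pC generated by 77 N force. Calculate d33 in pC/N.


d33 = 124 / 77 = 1.6 pC/N

1.6


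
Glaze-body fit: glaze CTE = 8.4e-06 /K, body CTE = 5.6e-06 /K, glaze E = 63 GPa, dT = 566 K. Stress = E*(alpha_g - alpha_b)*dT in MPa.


Stress = 63*1000*(8.4e-06 - 5.6e-06)*566 = 99.8 MPa

99.8


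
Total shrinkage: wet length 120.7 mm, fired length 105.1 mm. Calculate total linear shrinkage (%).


TS = (120.7 - 105.1) / 120.7 * 100 = 12.92%

12.92


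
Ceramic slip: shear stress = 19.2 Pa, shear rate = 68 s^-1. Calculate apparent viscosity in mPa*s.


eta = tau/gamma * 1000 = 19.2/68 * 1000 = 282.4 mPa*s

282.4


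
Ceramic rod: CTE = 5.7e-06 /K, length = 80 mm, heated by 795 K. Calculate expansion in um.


dL = 5.7e-06 * 80 * 795 * 1000 = 362.52 um

362.52


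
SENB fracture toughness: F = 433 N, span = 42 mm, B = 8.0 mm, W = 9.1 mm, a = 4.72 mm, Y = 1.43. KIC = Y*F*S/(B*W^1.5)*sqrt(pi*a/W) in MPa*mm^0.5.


KIC = 1.43*433*42/(8.0*9.1^1.5)*sqrt(pi*4.72/9.1) = 151.16

151.16


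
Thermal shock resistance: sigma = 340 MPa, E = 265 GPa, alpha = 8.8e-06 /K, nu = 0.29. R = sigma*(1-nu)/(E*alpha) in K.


R = 340*(1-0.29)/(265*1000*8.8e-06) = 104 K

104


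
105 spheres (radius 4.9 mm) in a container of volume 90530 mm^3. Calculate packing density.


V_sphere = 4/3*pi*4.9^3 = 492.807 mm^3
Total V = 105*492.807 = 51744.735 mm^3
PD = 51744.735 / 90530 = 0.572

0.572


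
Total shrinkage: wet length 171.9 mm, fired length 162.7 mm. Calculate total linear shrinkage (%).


TS = (171.9 - 162.7) / 171.9 * 100 = 5.35%

5.35


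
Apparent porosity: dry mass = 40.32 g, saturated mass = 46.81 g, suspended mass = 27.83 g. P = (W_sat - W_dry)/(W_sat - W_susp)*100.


P = (46.81 - 40.32) / (46.81 - 27.83) * 100 = 6.49 / 18.98 * 100 = 34.2%

34.2


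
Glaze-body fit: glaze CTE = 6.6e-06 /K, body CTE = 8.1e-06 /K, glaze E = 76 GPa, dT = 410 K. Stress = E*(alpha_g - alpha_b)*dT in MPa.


Stress = 76*1000*(6.6e-06 - 8.1e-06)*410 = -46.7 MPa

-46.7


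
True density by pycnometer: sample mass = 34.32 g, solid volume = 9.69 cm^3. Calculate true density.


TD = 34.32 / 9.69 = 3.542 g/cm^3

3.542


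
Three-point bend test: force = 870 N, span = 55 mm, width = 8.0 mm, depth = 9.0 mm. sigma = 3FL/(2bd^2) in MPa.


sigma = 3*870*55/(2*8.0*9.0^2) = 110.8 MPa

110.8


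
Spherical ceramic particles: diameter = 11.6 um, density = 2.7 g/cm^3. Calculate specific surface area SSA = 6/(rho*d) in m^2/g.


SSA = 6 / (2.7 * 11.6) = 0.192 m^2/g

0.192


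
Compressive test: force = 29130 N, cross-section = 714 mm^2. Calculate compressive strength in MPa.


CS = 29130 / 714 = 40.8 MPa

40.8


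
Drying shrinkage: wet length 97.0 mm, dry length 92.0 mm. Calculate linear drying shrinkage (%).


DS = (97.0 - 92.0) / 97.0 * 100 = 5.15%

5.15


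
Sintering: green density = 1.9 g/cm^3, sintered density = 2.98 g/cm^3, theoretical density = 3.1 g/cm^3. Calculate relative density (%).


Relative = 2.98 / 3.1 * 100 = 96.1%

96.1


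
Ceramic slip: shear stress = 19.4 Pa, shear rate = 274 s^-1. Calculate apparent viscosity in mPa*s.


eta = tau/gamma * 1000 = 19.4/274 * 1000 = 70.8 mPa*s

70.8


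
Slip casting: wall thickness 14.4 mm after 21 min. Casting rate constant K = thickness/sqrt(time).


K = 14.4 / sqrt(21) = 14.4 / 4.5826 = 3.142 mm/min^0.5

3.142


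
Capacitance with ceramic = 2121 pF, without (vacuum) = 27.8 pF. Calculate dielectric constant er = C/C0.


er = 2121 / 27.8 = 76.29

76.29


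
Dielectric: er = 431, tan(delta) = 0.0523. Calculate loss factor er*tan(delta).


Loss = 431 * 0.0523 = 22.541

22.541


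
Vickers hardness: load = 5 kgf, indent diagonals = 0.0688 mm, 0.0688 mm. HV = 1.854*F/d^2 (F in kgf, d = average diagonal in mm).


d_avg = (0.0688+0.0688)/2 = 0.0688 mm
HV = 1.854*5/0.0688^2 = 1958

1958


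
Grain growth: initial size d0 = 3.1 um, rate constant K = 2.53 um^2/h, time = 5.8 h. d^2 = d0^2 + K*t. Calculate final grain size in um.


d^2 = 3.1^2 + 2.53*5.8 = 24.284
d = sqrt(24.284) = 4.93 um

4.93


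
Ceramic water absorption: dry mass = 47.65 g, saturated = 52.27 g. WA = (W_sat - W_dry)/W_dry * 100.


WA = (52.27 - 47.65) / 47.65 * 100 = 9.7%

9.7


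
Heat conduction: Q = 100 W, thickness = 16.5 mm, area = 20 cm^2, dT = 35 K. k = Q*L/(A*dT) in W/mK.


k = 100*16.5/1000/(20/10000*35) = 23.57 W/mK

23.57


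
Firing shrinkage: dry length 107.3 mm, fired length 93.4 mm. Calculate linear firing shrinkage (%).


FS = (107.3 - 93.4) / 107.3 * 100 = 12.95%

12.95


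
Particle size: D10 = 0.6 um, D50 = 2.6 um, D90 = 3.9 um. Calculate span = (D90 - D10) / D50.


Span = (3.9 - 0.6) / 2.6 = 3.3 / 2.6 = 1.269

1.269


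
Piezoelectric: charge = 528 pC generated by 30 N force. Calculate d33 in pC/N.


d33 = 528 / 30 = 17.6 pC/N

17.6


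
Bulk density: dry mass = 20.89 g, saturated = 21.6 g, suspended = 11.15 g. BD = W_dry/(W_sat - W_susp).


BD = 20.89 / (21.6 - 11.15) = 20.89 / 10.45 = 1.999 g/cm^3

1.999


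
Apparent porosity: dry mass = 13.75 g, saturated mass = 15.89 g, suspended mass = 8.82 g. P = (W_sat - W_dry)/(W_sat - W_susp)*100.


P = (15.89 - 13.75) / (15.89 - 8.82) * 100 = 2.14 / 7.07 * 100 = 30.3%

30.3


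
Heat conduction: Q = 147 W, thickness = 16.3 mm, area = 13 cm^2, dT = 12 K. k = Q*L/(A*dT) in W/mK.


k = 147*16.3/1000/(13/10000*12) = 153.6 W/mK

153.6


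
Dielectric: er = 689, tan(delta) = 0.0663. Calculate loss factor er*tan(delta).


Loss = 689 * 0.0663 = 45.681

45.681


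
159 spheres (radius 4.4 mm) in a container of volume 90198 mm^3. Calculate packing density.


V_sphere = 4/3*pi*4.4^3 = 356.8179 mm^3
Total V = 159*356.8179 = 56734.0461 mm^3
PD = 56734.0461 / 90198 = 0.629

0.629


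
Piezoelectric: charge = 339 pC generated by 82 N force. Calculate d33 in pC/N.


d33 = 339 / 82 = 4.1 pC/N

4.1


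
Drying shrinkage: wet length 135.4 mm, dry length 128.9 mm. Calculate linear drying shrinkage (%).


DS = (135.4 - 128.9) / 135.4 * 100 = 4.8%

4.8


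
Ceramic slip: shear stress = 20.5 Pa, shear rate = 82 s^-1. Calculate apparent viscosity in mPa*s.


eta = tau/gamma * 1000 = 20.5/82 * 1000 = 250.0 mPa*s

250.0


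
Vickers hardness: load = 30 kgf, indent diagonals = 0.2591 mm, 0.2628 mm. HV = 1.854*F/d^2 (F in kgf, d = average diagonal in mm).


d_avg = (0.2591+0.2628)/2 = 0.26095 mm
HV = 1.854*30/0.26095^2 = 817

817


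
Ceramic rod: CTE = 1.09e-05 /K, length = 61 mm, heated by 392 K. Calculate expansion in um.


dL = 1.09e-05 * 61 * 392 * 1000 = 260.641 um

260.641


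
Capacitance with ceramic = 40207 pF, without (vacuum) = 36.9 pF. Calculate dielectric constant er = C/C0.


er = 40207 / 36.9 = 1089.62

1089.62


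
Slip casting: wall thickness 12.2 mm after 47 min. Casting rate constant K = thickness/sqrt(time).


K = 12.2 / sqrt(47) = 12.2 / 6.8557 = 1.78 mm/min^0.5

1.78


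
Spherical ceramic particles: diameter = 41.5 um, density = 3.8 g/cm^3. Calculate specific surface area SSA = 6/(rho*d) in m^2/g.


SSA = 6 / (3.8 * 41.5) = 0.038 m^2/g

0.038


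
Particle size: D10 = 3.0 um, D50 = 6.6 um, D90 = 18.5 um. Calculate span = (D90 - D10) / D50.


Span = (18.5 - 3.0) / 6.6 = 15.5 / 6.6 = 2.348

2.348


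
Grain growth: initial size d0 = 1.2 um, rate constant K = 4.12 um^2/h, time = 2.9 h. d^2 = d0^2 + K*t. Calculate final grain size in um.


d^2 = 1.2^2 + 4.12*2.9 = 13.388
d = sqrt(13.388) = 3.66 um

3.66


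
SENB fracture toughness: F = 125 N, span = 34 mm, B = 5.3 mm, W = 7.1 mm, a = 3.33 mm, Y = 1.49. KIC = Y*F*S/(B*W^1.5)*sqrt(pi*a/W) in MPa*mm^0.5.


KIC = 1.49*125*34/(5.3*7.1^1.5)*sqrt(pi*3.33/7.1) = 76.66

76.66


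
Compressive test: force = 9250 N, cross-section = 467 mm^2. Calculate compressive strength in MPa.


CS = 9250 / 467 = 19.8 MPa

19.8


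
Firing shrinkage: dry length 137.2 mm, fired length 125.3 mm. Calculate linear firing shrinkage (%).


FS = (137.2 - 125.3) / 137.2 * 100 = 8.67%

8.67


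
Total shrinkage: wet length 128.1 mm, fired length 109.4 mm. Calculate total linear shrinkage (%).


TS = (128.1 - 109.4) / 128.1 * 100 = 14.6%

14.6


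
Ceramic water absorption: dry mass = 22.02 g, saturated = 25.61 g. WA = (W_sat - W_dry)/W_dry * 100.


WA = (25.61 - 22.02) / 22.02 * 100 = 16.3%

16.3


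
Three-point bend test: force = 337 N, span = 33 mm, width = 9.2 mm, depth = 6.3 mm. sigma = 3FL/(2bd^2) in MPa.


sigma = 3*337*33/(2*9.2*6.3^2) = 45.7 MPa

45.7


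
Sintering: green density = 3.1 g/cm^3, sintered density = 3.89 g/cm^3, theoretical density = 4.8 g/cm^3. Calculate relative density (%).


Relative = 3.89 / 4.8 * 100 = 81.0%

81.0
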